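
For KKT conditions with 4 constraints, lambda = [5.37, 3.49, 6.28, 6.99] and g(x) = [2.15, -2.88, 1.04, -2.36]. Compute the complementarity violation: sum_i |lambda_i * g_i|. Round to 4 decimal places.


KKT complementary slackness check:
lambda_1 * g_1 = 5.37 * 2.15 = 11.5455
lambda_2 * g_2 = 3.49 * -2.88 = -10.0512
lambda_3 * g_3 = 6.28 * 1.04 = 6.5312
lambda_4 * g_4 = 6.99 * -2.36 = -16.4964
Total violation = 11.5455 + 10.0512 + 6.5312 + 16.4964 = 44.6243


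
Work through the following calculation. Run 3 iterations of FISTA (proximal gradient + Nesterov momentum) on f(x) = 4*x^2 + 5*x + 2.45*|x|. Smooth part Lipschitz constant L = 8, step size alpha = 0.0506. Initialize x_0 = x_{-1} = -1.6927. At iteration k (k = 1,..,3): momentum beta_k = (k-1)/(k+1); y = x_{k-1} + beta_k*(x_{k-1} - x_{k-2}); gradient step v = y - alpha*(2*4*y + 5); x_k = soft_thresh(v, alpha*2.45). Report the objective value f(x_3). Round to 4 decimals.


FISTA on f(x) = 4*x^2 + 5*x + 2.45*|x|
L = 8, alpha = 0.0506
Iteration 1: beta = 0.0, y = -1.6927 + 0.0*(-1.6927 + 1.6927) = -1.6927
  grad(y) = -8.5416, v = y - alpha*grad = -1.2605
  prox(v) = soft_thresh(-1.2605, 0.124) = -1.1365
Iteration 2: beta = 0.3333, y = -1.1365 + 0.3333*(-1.1365 + 1.6927) = -0.9511
  grad(y) = -2.6091, v = y - alpha*grad = -0.8191
  prox(v) = soft_thresh(-0.8191, 0.124) = -0.6951
Iteration 3: beta = 0.5, y = -0.6951 + 0.5*(-0.6951 + 1.1365) = -0.4745
  grad(y) = 1.2044, v = y - alpha*grad = -0.5354
  prox(v) = soft_thresh(-0.5354, 0.124) = -0.4114
f(x_3) = 4*(-0.4114)^2 + 5*(-0.4114) + 2.45*|-0.4114| = -0.3721


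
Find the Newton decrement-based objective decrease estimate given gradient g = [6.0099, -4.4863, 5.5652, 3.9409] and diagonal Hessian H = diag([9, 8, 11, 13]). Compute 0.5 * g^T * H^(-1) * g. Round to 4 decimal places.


Step 1: H is diagonal, so H^(-1) * g = [0.6678, -0.5608, 0.5059, 0.3031].
Step 2: g^T H^(-1) g = sum_i g_i^2 / H_ii
  = (6.0099)^2/9 + (-4.4863)^2/8 + (5.5652)^2/11 + (3.9409)^2/13
  = 4.0132 + 2.5159 + 2.8156 + 1.1947 = 10.5393
Step 3: Objective decrease = 0.5 * g^T H^(-1) g = 5.2697


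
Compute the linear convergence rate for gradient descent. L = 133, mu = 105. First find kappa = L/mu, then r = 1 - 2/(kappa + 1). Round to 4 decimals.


Step 1: Compute the condition number.
kappa = L/mu = 133/105 = 1.2667
Step 2: Compute the convergence rate.
r = 1 - 2/(kappa + 1) = 1 - 2*mu/(L + mu) = (L - mu)/(L + mu) = 28/238 = 0.1176


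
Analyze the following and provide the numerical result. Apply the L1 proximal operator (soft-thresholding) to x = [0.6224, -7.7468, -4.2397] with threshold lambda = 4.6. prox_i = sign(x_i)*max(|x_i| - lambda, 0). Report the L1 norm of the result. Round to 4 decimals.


Soft-thresholding with lambda = 4.6:
prox(0.6224) = sign(0.6224)*max(|0.6224| - 4.6, 0) = 0.0
prox(-7.7468) = sign(-7.7468)*max(|-7.7468| - 4.6, 0) = -3.1468
prox(-4.2397) = sign(-4.2397)*max(|-4.2397| - 4.6, 0) = 0.0
prox(x) = [0.0, -3.1468, 0.0]
||prox(x)||_1 = 0.0 + 3.1468 + 0.0 = 3.1468


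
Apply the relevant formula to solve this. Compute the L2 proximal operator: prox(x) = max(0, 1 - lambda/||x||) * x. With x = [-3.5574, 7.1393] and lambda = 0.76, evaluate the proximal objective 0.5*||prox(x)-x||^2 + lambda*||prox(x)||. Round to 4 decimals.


Step 1: Compute ||x||.
||x|| = 7.9765
Step 2: Compute scaling factor.
scale = max(0, 1 - 0.76/7.9765) = 0.9047
Step 3: prox(x) = [-3.2185, 6.4591]
||prox(x)|| = 7.2165
Step 4: Proximal objective.
0.5*||prox-x||^2 = 0.2888
lambda*||prox|| = 5.4845
Total = 5.7733


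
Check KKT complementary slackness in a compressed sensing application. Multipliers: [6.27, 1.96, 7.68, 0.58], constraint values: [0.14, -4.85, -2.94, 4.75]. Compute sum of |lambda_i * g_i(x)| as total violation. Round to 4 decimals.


KKT complementary slackness check:
lambda_1 * g_1 = 6.27 * 0.14 = 0.8778
lambda_2 * g_2 = 1.96 * -4.85 = -9.506
lambda_3 * g_3 = 7.68 * -2.94 = -22.5792
lambda_4 * g_4 = 0.58 * 4.75 = 2.755
Total violation = 0.8778 + 9.506 + 22.5792 + 2.755 = 35.718


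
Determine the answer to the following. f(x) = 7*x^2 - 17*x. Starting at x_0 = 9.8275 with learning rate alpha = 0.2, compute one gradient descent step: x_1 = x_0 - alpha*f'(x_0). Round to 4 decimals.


We compute the gradient at x_0 and apply the update.
f'(x) = 14*x - 17
f'(9.8275) = 14*9.8275 - 17 = 120.585
x_1 = 9.8275 - 0.2*120.585 = -14.2895


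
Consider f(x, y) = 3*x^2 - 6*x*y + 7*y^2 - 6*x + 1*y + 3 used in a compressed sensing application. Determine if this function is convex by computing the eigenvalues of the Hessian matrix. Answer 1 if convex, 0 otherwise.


The Hessian of f(x,y) = 3*x^2 - 6*x*y + 7*y^2 - 6*x + 1*y + 3 is:
H = [[6, -6], [-6, 14]]
Trace = 6 + 14 = 20
Determinant = 6*14 - (-6)^2 = 48
Discriminant = (20)^2 - 4*48 = 208.0
Eigenvalues: lambda_1 = 2.7889, lambda_2 = 17.2111
The function is convex.

1


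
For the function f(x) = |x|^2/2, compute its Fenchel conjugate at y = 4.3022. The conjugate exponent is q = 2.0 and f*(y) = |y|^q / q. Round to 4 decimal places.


The conjugate exponent q satisfies 1/p + 1/q = 1.
p = 2, so q = 2/(2 - 1) = 2.0
|y|^q = 4.3022^2.0 = 18.5089
f*(4.3022) = 18.5089 / 2.0 = 9.2545


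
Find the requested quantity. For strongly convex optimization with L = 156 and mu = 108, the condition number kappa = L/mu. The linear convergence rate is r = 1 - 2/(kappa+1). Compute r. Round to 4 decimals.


Step 1: Compute the condition number.
kappa = L/mu = 156/108 = 1.4444
Step 2: Compute the convergence rate.
r = 1 - 2/(kappa + 1) = 1 - 2*mu/(L + mu) = (L - mu)/(L + mu) = 48/264 = 0.1818


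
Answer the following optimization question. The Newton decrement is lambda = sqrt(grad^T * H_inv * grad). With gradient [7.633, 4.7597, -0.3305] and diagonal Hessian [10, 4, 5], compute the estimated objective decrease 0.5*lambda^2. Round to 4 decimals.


Step 1: H is diagonal, so H^(-1) * g = [0.7633, 1.1899, -0.0661].
Step 2: g^T H^(-1) g = sum_i g_i^2 / H_ii
  = (7.633)^2/10 + (4.7597)^2/4 + (-0.3305)^2/5
  = 5.8263 + 5.6637 + 0.0218 = 11.5118
Step 3: Objective decrease = 0.5 * g^T H^(-1) g = 5.7559


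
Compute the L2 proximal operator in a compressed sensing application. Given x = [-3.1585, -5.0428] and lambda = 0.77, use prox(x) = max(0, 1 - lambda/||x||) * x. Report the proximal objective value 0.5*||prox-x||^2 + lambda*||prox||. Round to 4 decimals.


Step 1: Compute ||x||.
||x|| = 5.9503
Step 2: Compute scaling factor.
scale = max(0, 1 - 0.77/5.9503) = 0.8706
Step 3: prox(x) = [-2.7498, -4.3902]
||prox(x)|| = 5.1803
Step 4: Proximal objective.
0.5*||prox-x||^2 = 0.2965
lambda*||prox|| = 3.9888
Total = 4.2853


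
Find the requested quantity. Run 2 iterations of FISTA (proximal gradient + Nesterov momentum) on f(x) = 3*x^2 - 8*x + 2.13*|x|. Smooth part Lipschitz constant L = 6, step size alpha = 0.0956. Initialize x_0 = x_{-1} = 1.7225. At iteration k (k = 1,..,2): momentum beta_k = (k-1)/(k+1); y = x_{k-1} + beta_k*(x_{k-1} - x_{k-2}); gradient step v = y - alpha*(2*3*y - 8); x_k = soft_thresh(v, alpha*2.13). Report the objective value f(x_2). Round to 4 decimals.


FISTA on f(x) = 3*x^2 - 8*x + 2.13*|x|
L = 6, alpha = 0.0956
Iteration 1: beta = 0.0, y = 1.7225 + 0.0*(1.7225 - 1.7225) = 1.7225
  grad(y) = 2.335, v = y - alpha*grad = 1.4993
  prox(v) = soft_thresh(1.4993, 0.2036) = 1.2956
Iteration 2: beta = 0.3333, y = 1.2956 + 0.3333*(1.2956 - 1.7225) = 1.1534
  grad(y) = -1.0798, v = y - alpha*grad = 1.2566
  prox(v) = soft_thresh(1.2566, 0.2036) = 1.053
f(x_2) = 3*1.053^2 - 8*1.053 + 2.13*|1.053| = -2.8547


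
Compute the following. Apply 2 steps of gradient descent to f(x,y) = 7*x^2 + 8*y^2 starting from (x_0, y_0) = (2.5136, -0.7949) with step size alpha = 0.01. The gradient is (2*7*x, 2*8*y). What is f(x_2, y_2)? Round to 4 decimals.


Gradient descent on f(x,y) = 7*x^2 + 8*y^2.
Starting point: (2.5136, -0.7949), alpha = 0.01
Step 1: grad_x = 2*7*2.5136 = 35.1904, grad_y = 2*8*-0.7949 = -12.7184
  x_1 = 2.5136 - 0.01*35.1904 = 2.1617
  y_1 = -0.7949 - 0.01*-12.7184 = -0.6677
Step 2: grad_x = 2*7*2.1617 = 30.2637, grad_y = 2*8*-0.6677 = -10.6835
  x_2 = 2.1617 - 0.01*30.2637 = 1.8591
  y_2 = -0.6677 - 0.01*-10.6835 = -0.5609
f(1.8591, -0.5609) = 7*1.8591^2 + 8*(-0.5609)^2 = 26.7094


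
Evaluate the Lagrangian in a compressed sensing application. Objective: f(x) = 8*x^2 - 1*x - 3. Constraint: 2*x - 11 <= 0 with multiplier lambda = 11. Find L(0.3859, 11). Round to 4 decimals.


Step 1: Evaluate f(x).
f(0.3859) = 8*0.3859^2 - 1*0.3859 - 3 = -2.1945
Step 2: Evaluate g(x).
g(0.3859) = 2*0.3859 - 11 = -10.2282
Step 3: Compute Lagrangian.
L = -2.1945 + 11*-10.2282 = -114.7047


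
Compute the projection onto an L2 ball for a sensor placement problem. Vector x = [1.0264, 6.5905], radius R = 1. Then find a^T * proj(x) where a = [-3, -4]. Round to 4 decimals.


Step 1: Compute ||x|| (intermediates to 6 decimals).
||x|| = sqrt(1.0264^2 + 6.5905^2) = 6.669947
Step 2: Project.
Since ||x|| > R, scale = R/||x|| = 1/6.669947 = 0.149926, proj(x) = scale * x
proj(x) = [0.153884, 0.988087]
Step 3: Dot product.
a^T * proj(x) = -3*0.153884 - 4*0.988087 = -4.414


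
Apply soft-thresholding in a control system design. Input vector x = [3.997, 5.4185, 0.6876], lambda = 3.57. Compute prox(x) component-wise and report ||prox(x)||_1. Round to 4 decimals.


Soft-thresholding with lambda = 3.57:
prox(3.997) = sign(3.997)*max(|3.997| - 3.57, 0) = 0.427
prox(5.4185) = sign(5.4185)*max(|5.4185| - 3.57, 0) = 1.8485
prox(0.6876) = sign(0.6876)*max(|0.6876| - 3.57, 0) = 0.0
prox(x) = [0.427, 1.8485, 0.0]
||prox(x)||_1 = 0.427 + 1.8485 + 0.0 = 2.2755


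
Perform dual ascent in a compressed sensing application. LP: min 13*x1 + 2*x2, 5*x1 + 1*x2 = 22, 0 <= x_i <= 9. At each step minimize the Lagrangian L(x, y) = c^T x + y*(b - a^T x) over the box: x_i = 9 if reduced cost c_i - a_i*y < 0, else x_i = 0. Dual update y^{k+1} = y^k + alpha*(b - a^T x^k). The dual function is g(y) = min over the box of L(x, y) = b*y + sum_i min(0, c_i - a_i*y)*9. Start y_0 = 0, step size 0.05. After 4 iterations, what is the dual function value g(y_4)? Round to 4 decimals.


Dual ascent for LP: min 13*x1 + 2*x2, 5*x1 + 1*x2 = 22, 0 <= x_i <= 9
Step 1: y^k = 0.0, reduced costs: (13.0, 2.0)
  x^k = (0.0, 0.0), subgradient = b - a^T x = 22.0
  y^{k+1} = 0.0 + 0.05*22.0 = 1.1
Step 2: y^k = 1.1, reduced costs: (7.5, 0.9)
  x^k = (0.0, 0.0), subgradient = b - a^T x = 22.0
  y^{k+1} = 1.1 + 0.05*22.0 = 2.2
Step 3: y^k = 2.2, reduced costs: (2.0, -0.2)
  x^k = (0.0, 9.0), subgradient = b - a^T x = 13.0
  y^{k+1} = 2.2 + 0.05*13.0 = 2.85
Step 4: y^k = 2.85, reduced costs: (-1.25, -0.85)
  x^k = (9.0, 9.0), subgradient = b - a^T x = -32.0
  y^{k+1} = 2.85 + 0.05*-32.0 = 1.25
Dual objective at y_4 = 1.25: reduced costs (6.75, 0.75), box minimizer x = (0.0, 0.0)
g(y_4) = b*y + (c1 - a1*y)*x1 + (c2 - a2*y)*x2 = 22*1.25 + 6.75*0.0 + 0.75*0.0 = 27.5 + 0.0 + 0.0 = 27.5


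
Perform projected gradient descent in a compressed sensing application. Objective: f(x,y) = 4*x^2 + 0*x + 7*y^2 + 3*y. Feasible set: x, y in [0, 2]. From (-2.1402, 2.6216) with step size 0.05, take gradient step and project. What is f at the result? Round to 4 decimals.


Step 1: Compute gradient at (-2.1402, 2.6216).
grad_x = 2*4*-2.1402 + 0 = -17.1216
grad_y = 2*7*2.6216 + 3 = 39.7024
Step 2: Gradient step.
x_raw = -2.1402 - 0.05*-17.1216 = -1.2841
y_raw = 2.6216 - 0.05*39.7024 = 0.6365
Step 3: Project onto [0, 2].
x_proj = clip(-1.2841) = 0.0
y_proj = clip(0.6365) = 0.6365
Step 4: Evaluate f.
f(0.0, 0.6365) = 4.7452


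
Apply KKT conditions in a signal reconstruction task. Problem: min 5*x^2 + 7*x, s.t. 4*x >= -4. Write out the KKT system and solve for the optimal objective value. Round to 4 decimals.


Step 1: Try lambda = 0 (constraint inactive).
Stationarity: 2*5*x + 7 = 0
x* = -7/(2*5) = -0.7
Check constraint: 4*-0.7 = -2.8 >= -4 -- satisfied.
Step 2: Compute optimal value.
f(x*) = 5*(-0.7)^2 + 7*(-0.7) = -2.45


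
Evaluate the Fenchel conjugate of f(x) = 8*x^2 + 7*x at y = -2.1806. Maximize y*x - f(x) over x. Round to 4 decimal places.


f*(y) = sup_x {y*x - a*x^2 - b*x} = sup_x {(y-b)*x - a*x^2}
FOC: (y - b) - 2a*x = 0 => x* = (y - b)/(2a)
x* = (-2.1806 - 7)/(2*8) = -0.5738
f*(-2.1806) = (y-b)^2/(4a) = (-2.1806 - 7)^2/(4*8)
= 84.2834/32 = 2.6339


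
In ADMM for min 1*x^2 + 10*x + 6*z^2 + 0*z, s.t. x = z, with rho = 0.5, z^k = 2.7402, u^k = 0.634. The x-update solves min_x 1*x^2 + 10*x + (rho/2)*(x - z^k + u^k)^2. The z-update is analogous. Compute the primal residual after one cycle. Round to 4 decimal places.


ADMM iteration with rho = 0.5, z^k = 2.7402, u^k = 0.634
Step 1: x-update.
Minimize 1*x^2 + 10*x + (0.5/2)*(x - 2.7402 + 0.634)^2
FOC: (2*1 + 0.5)*x = -10 + 0.5*(2.7402 - 0.634)
x^{k+1} = -3.5788
Step 2: z-update.
Minimize 6*z^2 + 0*z + (0.5/2)*(-3.5788 - z + 0.634)^2
FOC: (2*6 + 0.5)*z = 0 + 0.5*(-3.5788 + 0.634)
z^{k+1} = -0.1178
Step 3: u-update.
u^{k+1} = 0.634 - 3.5788 + 0.1178 = -2.827
Step 4: Primal residual = |-3.5788 + 0.1178| = 3.461


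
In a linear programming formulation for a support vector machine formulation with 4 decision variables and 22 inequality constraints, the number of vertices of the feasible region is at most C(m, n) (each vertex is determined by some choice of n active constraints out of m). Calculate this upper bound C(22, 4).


Each vertex corresponds to some choice of n active constraints out of m, so the number of vertices is at most C(m, n) = m! / (n!(m-n)!).
m = 22, n = 4
Numerator: 22 * 21 * 20 * 19
Denominator: 4! = 24
C(22, 4) = 7315


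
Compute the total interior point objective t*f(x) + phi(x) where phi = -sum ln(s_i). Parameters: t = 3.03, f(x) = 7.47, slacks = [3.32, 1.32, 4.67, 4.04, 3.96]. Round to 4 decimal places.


Step 1: Compute log-barrier.
ln values: [1.2, 0.2776, 1.5412, 1.3962, 1.3762]
phi = -(1.2 + 0.2776 + 1.5412 + 1.3962 + 1.3762) = -5.7912
Step 2: Compute augmented objective.
t*f(x) = 3.03*7.47 = 22.6341
Total = 22.6341 - 5.7912 = 16.8429


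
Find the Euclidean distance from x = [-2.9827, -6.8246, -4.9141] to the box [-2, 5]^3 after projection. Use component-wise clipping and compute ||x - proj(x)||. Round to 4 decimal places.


Project each component onto [-2, 5].
clip(-2.9827) = -2.0, clip(-6.8246) = -2.0, clip(-4.9141) = -2.0
Projection = [-2.0, -2.0, -2.0]
Squared diffs: [0.9657, 23.2768, 8.492]
Distance = sqrt(32.7345) = 5.7214


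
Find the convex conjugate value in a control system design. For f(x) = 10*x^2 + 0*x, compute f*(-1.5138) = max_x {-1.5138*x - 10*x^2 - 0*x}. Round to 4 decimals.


f*(y) = sup_x {y*x - a*x^2 - b*x} = sup_x {(y-b)*x - a*x^2}
FOC: (y - b) - 2a*x = 0 => x* = (y - b)/(2a)
x* = (-1.5138 - 0)/(2*10) = -0.0757
f*(-1.5138) = (y-b)^2/(4a) = (-1.5138 - 0)^2/(4*10)
= 2.2916/40 = 0.0573


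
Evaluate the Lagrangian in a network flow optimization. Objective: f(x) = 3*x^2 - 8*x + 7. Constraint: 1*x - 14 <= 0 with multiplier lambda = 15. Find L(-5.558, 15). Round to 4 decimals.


Step 1: Evaluate f(x).
f(-5.558) = 3*(-5.558)^2 - 8*(-5.558) + 7 = 144.1381
Step 2: Evaluate g(x).
g(-5.558) = 1*-5.558 - 14 = -19.558
Step 3: Compute Lagrangian.
L = 144.1381 + 15*-19.558 = -149.2319


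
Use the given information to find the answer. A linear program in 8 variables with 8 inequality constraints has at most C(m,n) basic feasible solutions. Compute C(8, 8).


Each vertex corresponds to some choice of n active constraints out of m, so the number of vertices is at most C(m, n) = m! / (n!(m-n)!).
m = 8, n = 8
Numerator: 8 * 7 * 6 * 5 * 4 * 3 * 2 * 1
Denominator: 8! = 40320
C(8, 8) = 1


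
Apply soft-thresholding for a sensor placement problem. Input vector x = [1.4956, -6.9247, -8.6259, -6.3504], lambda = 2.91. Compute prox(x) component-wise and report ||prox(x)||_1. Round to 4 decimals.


Soft-thresholding with lambda = 2.91:
prox(1.4956) = sign(1.4956)*max(|1.4956| - 2.91, 0) = 0.0
prox(-6.9247) = sign(-6.9247)*max(|-6.9247| - 2.91, 0) = -4.0147
prox(-8.6259) = sign(-8.6259)*max(|-8.6259| - 2.91, 0) = -5.7159
prox(-6.3504) = sign(-6.3504)*max(|-6.3504| - 2.91, 0) = -3.4404
prox(x) = [0.0, -4.0147, -5.7159, -3.4404]
||prox(x)||_1 = 0.0 + 4.0147 + 5.7159 + 3.4404 = 13.171


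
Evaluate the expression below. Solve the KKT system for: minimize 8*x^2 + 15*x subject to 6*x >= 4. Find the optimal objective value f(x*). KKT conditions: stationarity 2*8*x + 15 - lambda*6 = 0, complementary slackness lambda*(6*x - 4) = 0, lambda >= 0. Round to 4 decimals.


Step 1: Try lambda = 0 (constraint inactive).
x_unc = -15/(2*8) = -0.9375
Check: 6*-0.9375 = -5.625 < 4 -- violated!
Step 2: Constraint must be active: 6*x = 4
x* = 4/6 = 2/3 = 0.6667 (rounded; the exact value 2/3 is used below)
lambda = (2*8*(2/3) + 15)/6 = 4.2778
Step 3: Compute optimal value.
f(x*) = 8*(2/3)^2 + 15*(2/3) = 13.5556


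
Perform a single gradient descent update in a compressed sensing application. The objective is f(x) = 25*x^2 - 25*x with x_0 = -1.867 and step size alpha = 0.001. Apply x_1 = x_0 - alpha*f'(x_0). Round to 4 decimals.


We compute the gradient at x_0 and apply the update.
f'(x) = 50*x - 25
f'(-1.867) = 50*-1.867 - 25 = -118.35
x_1 = -1.867 - 0.001*-118.35 = -1.7487


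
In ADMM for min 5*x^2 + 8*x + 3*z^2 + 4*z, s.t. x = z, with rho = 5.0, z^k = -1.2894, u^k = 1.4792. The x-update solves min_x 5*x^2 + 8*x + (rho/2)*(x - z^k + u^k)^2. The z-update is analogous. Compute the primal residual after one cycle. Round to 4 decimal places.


ADMM iteration with rho = 5.0, z^k = -1.2894, u^k = 1.4792
Step 1: x-update.
Minimize 5*x^2 + 8*x + (5.0/2)*(x + 1.2894 + 1.4792)^2
FOC: (2*5 + 5.0)*x = -8 + 5.0*(-1.2894 - 1.4792)
x^{k+1} = -1.4562
Step 2: z-update.
Minimize 3*z^2 + 4*z + (5.0/2)*(-1.4562 - z + 1.4792)^2
FOC: (2*3 + 5.0)*z = -4 + 5.0*(-1.4562 + 1.4792)
z^{k+1} = -0.3532
Step 3: u-update.
u^{k+1} = 1.4792 - 1.4562 + 0.3532 = 0.3762
Step 4: Primal residual = |-1.4562 + 0.3532| = 1.103


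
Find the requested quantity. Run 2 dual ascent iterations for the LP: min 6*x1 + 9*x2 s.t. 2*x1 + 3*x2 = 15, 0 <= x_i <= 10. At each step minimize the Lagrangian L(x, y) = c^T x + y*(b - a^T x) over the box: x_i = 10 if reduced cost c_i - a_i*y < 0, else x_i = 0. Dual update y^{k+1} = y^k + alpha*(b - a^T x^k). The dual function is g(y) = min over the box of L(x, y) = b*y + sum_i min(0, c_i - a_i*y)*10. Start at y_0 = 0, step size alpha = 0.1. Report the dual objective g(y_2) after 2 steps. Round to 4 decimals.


Dual ascent for LP: min 6*x1 + 9*x2, 2*x1 + 3*x2 = 15, 0 <= x_i <= 10
Step 1: y^k = 0.0, reduced costs: (6.0, 9.0)
  x^k = (0.0, 0.0), subgradient = b - a^T x = 15.0
  y^{k+1} = 0.0 + 0.1*15.0 = 1.5
Step 2: y^k = 1.5, reduced costs: (3.0, 4.5)
  x^k = (0.0, 0.0), subgradient = b - a^T x = 15.0
  y^{k+1} = 1.5 + 0.1*15.0 = 3.0
Dual objective at y_2 = 3.0: reduced costs (0.0, 0.0), box minimizer x = (0.0, 0.0)
g(y_2) = b*y + (c1 - a1*y)*x1 + (c2 - a2*y)*x2 = 15*3.0 + 0.0*0.0 + 0.0*0.0 = 45.0 + 0.0 + 0.0 = 45.0


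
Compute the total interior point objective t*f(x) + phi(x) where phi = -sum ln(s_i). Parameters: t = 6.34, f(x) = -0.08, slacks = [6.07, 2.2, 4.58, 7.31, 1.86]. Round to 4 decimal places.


Step 1: Compute log-barrier.
ln values: [1.8034, 0.7885, 1.5217, 1.9892, 0.6206]
phi = -(1.8034 + 0.7885 + 1.5217 + 1.9892 + 0.6206) = -6.7233
Step 2: Compute augmented objective.
t*f(x) = 6.34*-0.08 = -0.5072
Total = -0.5072 - 6.7233 = -7.2305


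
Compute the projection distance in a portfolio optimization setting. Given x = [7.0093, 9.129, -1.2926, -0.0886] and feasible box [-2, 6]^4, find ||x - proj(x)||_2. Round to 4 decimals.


Project each component onto [-2, 6].
clip(7.0093) = 6.0, clip(9.129) = 6.0, clip(-1.2926) = -1.2926, clip(-0.0886) = -0.0886
Projection = [6.0, 6.0, -1.2926, -0.0886]
Squared diffs: [1.0187, 9.7906, 0.0, 0.0]
Distance = sqrt(10.8093) = 3.2878


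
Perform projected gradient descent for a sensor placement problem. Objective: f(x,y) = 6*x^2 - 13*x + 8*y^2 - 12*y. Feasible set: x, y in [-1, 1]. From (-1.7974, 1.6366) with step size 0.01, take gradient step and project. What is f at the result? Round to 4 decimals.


Step 1: Compute gradient at (-1.7974, 1.6366).
grad_x = 2*6*-1.7974 - 13 = -34.5688
grad_y = 2*8*1.6366 - 12 = 14.1856
Step 2: Gradient step.
x_raw = -1.7974 - 0.01*-34.5688 = -1.4517
y_raw = 1.6366 - 0.01*14.1856 = 1.4947
Step 3: Project onto [-1, 1].
x_proj = clip(-1.4517) = -1.0
y_proj = clip(1.4947) = 1.0
Step 4: Evaluate f.
f(-1.0, 1.0) = 15.0


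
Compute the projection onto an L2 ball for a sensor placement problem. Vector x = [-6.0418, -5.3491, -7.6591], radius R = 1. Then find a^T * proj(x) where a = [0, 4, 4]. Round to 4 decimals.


Step 1: Compute ||x|| (intermediates to 6 decimals).
||x|| = sqrt((-6.0418)^2 + (-5.3491)^2 + (-7.6591)^2) = 11.125558
Step 2: Project.
Since ||x|| > R, scale = R/||x|| = 1/11.125558 = 0.089883, proj(x) = scale * x
proj(x) = [-0.543055, -0.480793, -0.688423]
Step 3: Dot product.
a^T * proj(x) = 0*(-0.543055) + 4*(-0.480793) + 4*(-0.688423) = -4.6769


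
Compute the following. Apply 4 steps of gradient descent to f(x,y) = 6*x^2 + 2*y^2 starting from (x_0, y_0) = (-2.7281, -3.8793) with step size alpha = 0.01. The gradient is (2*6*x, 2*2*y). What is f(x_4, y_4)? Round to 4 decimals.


Gradient descent on f(x,y) = 6*x^2 + 2*y^2.
Starting point: (-2.7281, -3.8793), alpha = 0.01
Step 1: grad_x = 2*6*-2.7281 = -32.7372, grad_y = 2*2*-3.8793 = -15.5172
  x_1 = -2.7281 - 0.01*-32.7372 = -2.4007
  y_1 = -3.8793 - 0.01*-15.5172 = -3.7241
Step 2: grad_x = 2*6*-2.4007 = -28.8087, grad_y = 2*2*-3.7241 = -14.8965
  x_2 = -2.4007 - 0.01*-28.8087 = -2.1126
  y_2 = -3.7241 - 0.01*-14.8965 = -3.5752
Step 3: grad_x = 2*6*-2.1126 = -25.3517, grad_y = 2*2*-3.5752 = -14.3007
  x_3 = -2.1126 - 0.01*-25.3517 = -1.8591
  y_3 = -3.5752 - 0.01*-14.3007 = -3.4322
Step 4: grad_x = 2*6*-1.8591 = -22.3095, grad_y = 2*2*-3.4322 = -13.7286
  x_4 = -1.8591 - 0.01*-22.3095 = -1.636
  y_4 = -3.4322 - 0.01*-13.7286 = -3.2949
f(-1.636, -3.2949) = 6*(-1.636)^2 + 2*(-3.2949)^2 = 37.7719


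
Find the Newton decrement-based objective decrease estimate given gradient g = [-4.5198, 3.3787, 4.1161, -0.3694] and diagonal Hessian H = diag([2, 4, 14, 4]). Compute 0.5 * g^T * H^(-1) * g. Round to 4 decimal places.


Step 1: H is diagonal, so H^(-1) * g = [-2.2599, 0.8447, 0.294, -0.0924].
Step 2: g^T H^(-1) g = sum_i g_i^2 / H_ii
  = (-4.5198)^2/2 + (3.3787)^2/4 + (4.1161)^2/14 + (-0.3694)^2/4
  = 10.2143 + 2.8539 + 1.2102 + 0.0341 = 14.3125
Step 3: Objective decrease = 0.5 * g^T H^(-1) g = 7.1562


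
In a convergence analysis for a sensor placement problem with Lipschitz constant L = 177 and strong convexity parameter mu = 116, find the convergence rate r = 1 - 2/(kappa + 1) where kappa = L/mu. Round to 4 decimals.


Step 1: Compute the condition number.
kappa = L/mu = 177/116 = 1.5259
Step 2: Compute the convergence rate.
r = 1 - 2/(kappa + 1) = 1 - 2*mu/(L + mu) = (L - mu)/(L + mu) = 61/293 = 0.2082


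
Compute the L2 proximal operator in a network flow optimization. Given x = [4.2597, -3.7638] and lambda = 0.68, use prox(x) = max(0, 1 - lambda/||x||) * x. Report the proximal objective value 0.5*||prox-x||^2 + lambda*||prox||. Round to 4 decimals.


Step 1: Compute ||x||.
||x|| = 5.6843
Step 2: Compute scaling factor.
scale = max(0, 1 - 0.68/5.6843) = 0.8804
Step 3: prox(x) = [3.7501, -3.3135]
||prox(x)|| = 5.0043
Step 4: Proximal objective.
0.5*||prox-x||^2 = 0.2312
lambda*||prox|| = 3.4029
Total = 3.6341


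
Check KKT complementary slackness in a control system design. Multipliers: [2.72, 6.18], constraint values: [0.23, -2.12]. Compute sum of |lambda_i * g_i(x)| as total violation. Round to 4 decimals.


KKT complementary slackness check:
lambda_1 * g_1 = 2.72 * 0.23 = 0.6256
lambda_2 * g_2 = 6.18 * -2.12 = -13.1016
Total violation = 0.6256 + 13.1016 = 13.7272


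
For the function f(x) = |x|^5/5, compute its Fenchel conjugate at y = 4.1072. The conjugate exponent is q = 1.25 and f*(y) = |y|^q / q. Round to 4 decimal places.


The conjugate exponent q satisfies 1/p + 1/q = 1.
p = 5, so q = 5/(5 - 1) = 1.25
|y|^q = 4.1072^1.25 = 5.847
f*(4.1072) = 5.847 / 1.25 = 4.6776


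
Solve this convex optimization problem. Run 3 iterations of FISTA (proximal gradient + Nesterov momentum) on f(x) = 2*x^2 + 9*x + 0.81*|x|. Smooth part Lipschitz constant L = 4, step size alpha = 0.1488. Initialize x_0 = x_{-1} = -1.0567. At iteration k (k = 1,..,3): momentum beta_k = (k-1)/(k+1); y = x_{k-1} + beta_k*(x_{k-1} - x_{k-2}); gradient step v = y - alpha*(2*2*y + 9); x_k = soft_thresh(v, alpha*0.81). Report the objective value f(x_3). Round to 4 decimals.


FISTA on f(x) = 2*x^2 + 9*x + 0.81*|x|
L = 4, alpha = 0.1488
Iteration 1: beta = 0.0, y = -1.0567 + 0.0*(-1.0567 + 1.0567) = -1.0567
  grad(y) = 4.7732, v = y - alpha*grad = -1.767
  prox(v) = soft_thresh(-1.767, 0.1205) = -1.6464
Iteration 2: beta = 0.3333, y = -1.6464 + 0.3333*(-1.6464 + 1.0567) = -1.843
  grad(y) = 1.628, v = y - alpha*grad = -2.0852
  prox(v) = soft_thresh(-2.0852, 0.1205) = -1.9647
Iteration 3: beta = 0.5, y = -1.9647 + 0.5*(-1.9647 + 1.6464) = -2.1239
  grad(y) = 0.5045, v = y - alpha*grad = -2.1989
  prox(v) = soft_thresh(-2.1989, 0.1205) = -2.0784
f(x_3) = 2*(-2.0784)^2 + 9*(-2.0784) + 0.81*|-2.0784| = -8.3826


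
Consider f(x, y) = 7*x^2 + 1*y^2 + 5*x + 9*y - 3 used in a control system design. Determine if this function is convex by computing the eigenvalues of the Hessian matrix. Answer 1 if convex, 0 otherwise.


The Hessian of f(x,y) = 7*x^2 + 1*y^2 + 5*x + 9*y - 3 is:
H = [[14, 0], [0, 2]]
Trace = 14 + 2 = 16
Determinant = 14*2 - (0)^2 = 28
Discriminant = (16)^2 - 4*28 = 144.0
Eigenvalues: lambda_1 = 2.0, lambda_2 = 14.0
The function is convex.

1


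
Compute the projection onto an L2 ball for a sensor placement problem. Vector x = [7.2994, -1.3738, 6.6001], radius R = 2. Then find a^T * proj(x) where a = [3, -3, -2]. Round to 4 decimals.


Step 1: Compute ||x|| (intermediates to 6 decimals).
||x|| = sqrt(7.2994^2 + (-1.3738)^2 + 6.6001^2) = 9.936291
Step 2: Project.
Since ||x|| > R, scale = R/||x|| = 2/9.936291 = 0.201282, proj(x) = scale * x
proj(x) = [1.469238, -0.276521, 1.328481]
Step 3: Dot product.
a^T * proj(x) = 3*1.469238 - 3*(-0.276521) - 2*1.328481 = 2.5803


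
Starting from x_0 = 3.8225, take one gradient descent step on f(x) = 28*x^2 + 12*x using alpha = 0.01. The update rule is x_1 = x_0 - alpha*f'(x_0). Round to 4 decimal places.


We compute the gradient at x_0 and apply the update.
f'(x) = 56*x + 12
f'(3.8225) = 56*3.8225 + 12 = 226.06
x_1 = 3.8225 - 0.01*226.06 = 1.5619


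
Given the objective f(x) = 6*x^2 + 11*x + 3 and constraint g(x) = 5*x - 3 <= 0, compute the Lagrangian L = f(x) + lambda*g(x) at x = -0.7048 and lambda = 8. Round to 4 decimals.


Step 1: Evaluate f(x).
f(-0.7048) = 6*(-0.7048)^2 + 11*(-0.7048) + 3 = -1.7723
Step 2: Evaluate g(x).
g(-0.7048) = 5*-0.7048 - 3 = -6.524
Step 3: Compute Lagrangian.
L = -1.7723 + 8*-6.524 = -53.9643


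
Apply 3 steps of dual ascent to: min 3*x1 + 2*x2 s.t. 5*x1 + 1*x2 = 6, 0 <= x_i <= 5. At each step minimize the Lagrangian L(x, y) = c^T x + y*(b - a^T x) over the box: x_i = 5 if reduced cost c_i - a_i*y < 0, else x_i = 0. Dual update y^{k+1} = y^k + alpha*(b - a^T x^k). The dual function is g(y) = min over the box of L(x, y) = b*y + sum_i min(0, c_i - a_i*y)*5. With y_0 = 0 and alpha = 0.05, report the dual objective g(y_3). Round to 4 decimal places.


Dual ascent for LP: min 3*x1 + 2*x2, 5*x1 + 1*x2 = 6, 0 <= x_i <= 5
Step 1: y^k = 0.0, reduced costs: (3.0, 2.0)
  x^k = (0.0, 0.0), subgradient = b - a^T x = 6.0
  y^{k+1} = 0.0 + 0.05*6.0 = 0.3
Step 2: y^k = 0.3, reduced costs: (1.5, 1.7)
  x^k = (0.0, 0.0), subgradient = b - a^T x = 6.0
  y^{k+1} = 0.3 + 0.05*6.0 = 0.6
Step 3: y^k = 0.6, reduced costs: (0.0, 1.4)
  x^k = (0.0, 0.0), subgradient = b - a^T x = 6.0
  y^{k+1} = 0.6 + 0.05*6.0 = 0.9
Dual objective at y_3 = 0.9: reduced costs (-1.5, 1.1), box minimizer x = (5.0, 0.0)
g(y_3) = b*y + (c1 - a1*y)*x1 + (c2 - a2*y)*x2 = 6*0.9 + (-1.5)*5.0 + 1.1*0.0 = 5.4 - 7.5 + 0.0 = -2.1


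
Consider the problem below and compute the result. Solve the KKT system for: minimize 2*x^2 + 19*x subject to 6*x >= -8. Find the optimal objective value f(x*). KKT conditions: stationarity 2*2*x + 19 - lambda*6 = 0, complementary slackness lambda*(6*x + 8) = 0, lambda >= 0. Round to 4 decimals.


Step 1: Try lambda = 0 (constraint inactive).
x_unc = -19/(2*2) = -4.75
Check: 6*-4.75 = -28.5 < -8 -- violated!
Step 2: Constraint must be active: 6*x = -8
x* = -8/6 = -4/3 = -1.3333 (rounded; the exact value -4/3 is used below)
lambda = (2*2*(-4/3) + 19)/6 = 2.2778
Step 3: Compute optimal value.
f(x*) = 2*(-4/3)^2 + 19*(-4/3) = -21.7778


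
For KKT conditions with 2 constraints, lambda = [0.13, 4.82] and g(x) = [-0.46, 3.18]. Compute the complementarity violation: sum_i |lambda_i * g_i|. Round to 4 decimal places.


KKT complementary slackness check:
lambda_1 * g_1 = 0.13 * -0.46 = -0.0598
lambda_2 * g_2 = 4.82 * 3.18 = 15.3276
Total violation = 0.0598 + 15.3276 = 15.3874


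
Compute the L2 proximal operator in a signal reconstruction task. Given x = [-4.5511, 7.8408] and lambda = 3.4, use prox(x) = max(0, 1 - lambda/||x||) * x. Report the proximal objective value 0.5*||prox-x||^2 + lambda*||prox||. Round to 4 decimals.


Step 1: Compute ||x||.
||x|| = 9.0659
Step 2: Compute scaling factor.
scale = max(0, 1 - 3.4/9.0659) = 0.625
Step 3: prox(x) = [-2.8443, 4.9003]
||prox(x)|| = 5.6659
Step 4: Proximal objective.
0.5*||prox-x||^2 = 5.78
lambda*||prox|| = 19.2641
Total = 25.0441


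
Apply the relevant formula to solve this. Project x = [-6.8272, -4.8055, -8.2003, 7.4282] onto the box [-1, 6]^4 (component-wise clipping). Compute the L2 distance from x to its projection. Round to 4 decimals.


Project each component onto [-1, 6].
clip(-6.8272) = -1.0, clip(-4.8055) = -1.0, clip(-8.2003) = -1.0, clip(7.4282) = 6.0
Projection = [-1.0, -1.0, -1.0, 6.0]
Squared diffs: [33.9563, 14.4818, 51.8443, 2.0398]
Distance = sqrt(102.3222) = 10.1154


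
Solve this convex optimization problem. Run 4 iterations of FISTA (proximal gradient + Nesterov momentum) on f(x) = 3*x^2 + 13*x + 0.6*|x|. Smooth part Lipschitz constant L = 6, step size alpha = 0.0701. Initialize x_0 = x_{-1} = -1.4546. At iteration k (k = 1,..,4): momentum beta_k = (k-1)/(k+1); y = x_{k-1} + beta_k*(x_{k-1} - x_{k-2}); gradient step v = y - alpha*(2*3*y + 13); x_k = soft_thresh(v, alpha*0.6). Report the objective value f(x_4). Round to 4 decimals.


FISTA on f(x) = 3*x^2 + 13*x + 0.6*|x|
L = 6, alpha = 0.0701
Iteration 1: beta = 0.0, y = -1.4546 + 0.0*(-1.4546 + 1.4546) = -1.4546
  grad(y) = 4.2724, v = y - alpha*grad = -1.7541
  prox(v) = soft_thresh(-1.7541, 0.0421) = -1.712
Iteration 2: beta = 0.3333, y = -1.712 + 0.3333*(-1.712 + 1.4546) = -1.7978
  grad(y) = 2.2129, v = y - alpha*grad = -1.953
  prox(v) = soft_thresh(-1.953, 0.0421) = -1.9109
Iteration 3: beta = 0.5, y = -1.9109 + 0.5*(-1.9109 + 1.712) = -2.0104
  grad(y) = 0.9379, v = y - alpha*grad = -2.0761
  prox(v) = soft_thresh(-2.0761, 0.0421) = -2.034
Iteration 4: beta = 0.6, y = -2.034 + 0.6*(-2.034 + 1.9109) = -2.1079
  grad(y) = 0.3525, v = y - alpha*grad = -2.1326
  prox(v) = soft_thresh(-2.1326, 0.0421) = -2.0906
f(x_4) = 3*(-2.0906)^2 + 13*(-2.0906) + 0.6*|-2.0906| = -12.8116


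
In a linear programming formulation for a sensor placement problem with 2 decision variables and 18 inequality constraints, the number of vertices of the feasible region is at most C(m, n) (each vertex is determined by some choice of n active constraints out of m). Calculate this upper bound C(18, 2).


Each vertex corresponds to some choice of n active constraints out of m, so the number of vertices is at most C(m, n) = m! / (n!(m-n)!).
m = 18, n = 2
Numerator: 18 * 17
Denominator: 2! = 2
C(18, 2) = 153


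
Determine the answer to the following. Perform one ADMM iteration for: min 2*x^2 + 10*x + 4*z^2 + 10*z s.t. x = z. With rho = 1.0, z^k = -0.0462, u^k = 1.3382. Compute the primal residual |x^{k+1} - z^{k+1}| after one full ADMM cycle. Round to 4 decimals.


ADMM iteration with rho = 1.0, z^k = -0.0462, u^k = 1.3382
Step 1: x-update.
Minimize 2*x^2 + 10*x + (1.0/2)*(x + 0.0462 + 1.3382)^2
FOC: (2*2 + 1.0)*x = -10 + 1.0*(-0.0462 - 1.3382)
x^{k+1} = -2.2769
Step 2: z-update.
Minimize 4*z^2 + 10*z + (1.0/2)*(-2.2769 - z + 1.3382)^2
FOC: (2*4 + 1.0)*z = -10 + 1.0*(-2.2769 + 1.3382)
z^{k+1} = -1.2154
Step 3: u-update.
u^{k+1} = 1.3382 - 2.2769 + 1.2154 = 0.2767
Step 4: Primal residual = |-2.2769 + 1.2154| = 1.0615


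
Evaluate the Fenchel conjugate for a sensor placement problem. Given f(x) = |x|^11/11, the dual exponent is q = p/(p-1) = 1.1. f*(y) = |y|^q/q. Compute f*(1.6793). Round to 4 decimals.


The conjugate exponent q satisfies 1/p + 1/q = 1.
p = 11, so q = 11/(11 - 1) = 1.1
|y|^q = 1.6793^1.1 = 1.7686
f*(1.6793) = 1.7686 / 1.1 = 1.6079


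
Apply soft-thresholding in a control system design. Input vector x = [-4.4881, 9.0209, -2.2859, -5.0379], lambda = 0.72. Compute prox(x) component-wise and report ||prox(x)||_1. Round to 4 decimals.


Soft-thresholding with lambda = 0.72:
prox(-4.4881) = sign(-4.4881)*max(|-4.4881| - 0.72, 0) = -3.7681
prox(9.0209) = sign(9.0209)*max(|9.0209| - 0.72, 0) = 8.3009
prox(-2.2859) = sign(-2.2859)*max(|-2.2859| - 0.72, 0) = -1.5659
prox(-5.0379) = sign(-5.0379)*max(|-5.0379| - 0.72, 0) = -4.3179
prox(x) = [-3.7681, 8.3009, -1.5659, -4.3179]
||prox(x)||_1 = 3.7681 + 8.3009 + 1.5659 + 4.3179 = 17.9528


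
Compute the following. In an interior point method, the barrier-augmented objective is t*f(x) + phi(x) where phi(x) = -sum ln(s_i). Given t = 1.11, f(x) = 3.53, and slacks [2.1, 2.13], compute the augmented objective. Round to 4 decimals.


Step 1: Compute log-barrier.
ln values: [0.7419, 0.7561]
phi = -(0.7419 + 0.7561) = -1.4981
Step 2: Compute augmented objective.
t*f(x) = 1.11*3.53 = 3.9183
Total = 3.9183 - 1.4981 = 2.4202


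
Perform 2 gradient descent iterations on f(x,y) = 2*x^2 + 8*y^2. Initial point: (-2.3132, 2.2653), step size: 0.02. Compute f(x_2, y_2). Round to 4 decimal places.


Gradient descent on f(x,y) = 2*x^2 + 8*y^2.
Starting point: (-2.3132, 2.2653), alpha = 0.02
Step 1: grad_x = 2*2*-2.3132 = -9.2528, grad_y = 2*8*2.2653 = 36.2448
  x_1 = -2.3132 - 0.02*-9.2528 = -2.1281
  y_1 = 2.2653 - 0.02*36.2448 = 1.5404
Step 2: grad_x = 2*2*-2.1281 = -8.5126, grad_y = 2*8*1.5404 = 24.6465
  x_2 = -2.1281 - 0.02*-8.5126 = -1.9579
  y_2 = 1.5404 - 0.02*24.6465 = 1.0475
f(-1.9579, 1.0475) = 2*(-1.9579)^2 + 8*1.0475^2 = 16.4443


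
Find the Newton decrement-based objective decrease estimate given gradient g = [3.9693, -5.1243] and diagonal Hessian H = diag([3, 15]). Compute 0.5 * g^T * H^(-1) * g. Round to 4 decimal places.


Step 1: H is diagonal, so H^(-1) * g = [1.3231, -0.3416].
Step 2: g^T H^(-1) g = sum_i g_i^2 / H_ii
  = (3.9693)^2/3 + (-5.1243)^2/15
  = 5.2518 + 1.7506 = 7.0023
Step 3: Objective decrease = 0.5 * g^T H^(-1) g = 3.5012


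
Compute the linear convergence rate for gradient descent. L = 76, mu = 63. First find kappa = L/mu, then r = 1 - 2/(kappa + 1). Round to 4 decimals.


Step 1: Compute the condition number.
kappa = L/mu = 76/63 = 1.2063
Step 2: Compute the convergence rate.
r = 1 - 2/(kappa + 1) = 1 - 2*mu/(L + mu) = (L - mu)/(L + mu) = 13/139 = 0.0935


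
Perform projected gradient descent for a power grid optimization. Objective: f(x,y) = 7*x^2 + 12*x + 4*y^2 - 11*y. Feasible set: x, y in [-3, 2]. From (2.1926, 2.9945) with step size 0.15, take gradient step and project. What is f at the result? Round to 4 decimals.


Step 1: Compute gradient at (2.1926, 2.9945).
grad_x = 2*7*2.1926 + 12 = 42.6964
grad_y = 2*4*2.9945 - 11 = 12.956
Step 2: Gradient step.
x_raw = 2.1926 - 0.15*42.6964 = -4.2119
y_raw = 2.9945 - 0.15*12.956 = 1.0511
Step 3: Project onto [-3, 2].
x_proj = clip(-4.2119) = -3.0
y_proj = clip(1.0511) = 1.0511
Step 4: Evaluate f.
f(-3.0, 1.0511) = 19.8571


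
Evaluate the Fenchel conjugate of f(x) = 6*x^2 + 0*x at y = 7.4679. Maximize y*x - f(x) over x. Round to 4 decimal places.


f*(y) = sup_x {y*x - a*x^2 - b*x} = sup_x {(y-b)*x - a*x^2}
FOC: (y - b) - 2a*x = 0 => x* = (y - b)/(2a)
x* = (7.4679 - 0)/(2*6) = 0.6223
f*(7.4679) = (y-b)^2/(4a) = (7.4679 - 0)^2/(4*6)
= 55.7695/24 = 2.3237


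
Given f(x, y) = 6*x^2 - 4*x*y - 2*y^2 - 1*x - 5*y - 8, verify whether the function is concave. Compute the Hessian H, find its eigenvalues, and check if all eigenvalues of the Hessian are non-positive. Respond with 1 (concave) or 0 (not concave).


The Hessian of f(x,y) = 6*x^2 - 4*x*y - 2*y^2 - 1*x - 5*y - 8 is:
H = [[12, -4], [-4, -4]]
Trace = 12 - 4 = 8
Determinant = 12*-4 - (-4)^2 = -64
Discriminant = (8)^2 - 4*-64 = 320.0
Eigenvalues: lambda_1 = -4.9443, lambda_2 = 12.9443
The function is not concave.

0


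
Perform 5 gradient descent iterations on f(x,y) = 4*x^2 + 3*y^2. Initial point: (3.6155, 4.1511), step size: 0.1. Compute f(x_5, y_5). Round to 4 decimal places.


Gradient descent on f(x,y) = 4*x^2 + 3*y^2.
Starting point: (3.6155, 4.1511), alpha = 0.1
Step 1: grad_x = 2*4*3.6155 = 28.924, grad_y = 2*3*4.1511 = 24.9066
  x_1 = 3.6155 - 0.1*28.924 = 0.7231
  y_1 = 4.1511 - 0.1*24.9066 = 1.6604
Step 2: grad_x = 2*4*0.7231 = 5.7848, grad_y = 2*3*1.6604 = 9.9626
  x_2 = 0.7231 - 0.1*5.7848 = 0.1446
  y_2 = 1.6604 - 0.1*9.9626 = 0.6642
Step 3: grad_x = 2*4*0.1446 = 1.157, grad_y = 2*3*0.6642 = 3.9851
  x_3 = 0.1446 - 0.1*1.157 = 0.0289
  y_3 = 0.6642 - 0.1*3.9851 = 0.2657
Step 4: grad_x = 2*4*0.0289 = 0.2314, grad_y = 2*3*0.2657 = 1.594
  x_4 = 0.0289 - 0.1*0.2314 = 0.0058
  y_4 = 0.2657 - 0.1*1.594 = 0.1063
Step 5: grad_x = 2*4*0.0058 = 0.0463, grad_y = 2*3*0.1063 = 0.6376
  x_5 = 0.0058 - 0.1*0.0463 = 0.0012
  y_5 = 0.1063 - 0.1*0.6376 = 0.0425
f(0.0012, 0.0425) = 4*0.0012^2 + 3*0.0425^2 = 0.0054


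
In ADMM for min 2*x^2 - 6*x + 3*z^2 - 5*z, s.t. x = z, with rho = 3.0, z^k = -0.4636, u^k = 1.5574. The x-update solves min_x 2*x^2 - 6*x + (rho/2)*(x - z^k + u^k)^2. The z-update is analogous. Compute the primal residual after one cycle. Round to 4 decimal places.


ADMM iteration with rho = 3.0, z^k = -0.4636, u^k = 1.5574
Step 1: x-update.
Minimize 2*x^2 - 6*x + (3.0/2)*(x + 0.4636 + 1.5574)^2
FOC: (2*2 + 3.0)*x = 6 + 3.0*(-0.4636 - 1.5574)
x^{k+1} = -0.009
Step 2: z-update.
Minimize 3*z^2 - 5*z + (3.0/2)*(-0.009 - z + 1.5574)^2
FOC: (2*3 + 3.0)*z = 5 + 3.0*(-0.009 + 1.5574)
z^{k+1} = 1.0717
Step 3: u-update.
u^{k+1} = 1.5574 - 0.009 - 1.0717 = 0.4767
Step 4: Primal residual = |-0.009 - 1.0717| = 1.0807


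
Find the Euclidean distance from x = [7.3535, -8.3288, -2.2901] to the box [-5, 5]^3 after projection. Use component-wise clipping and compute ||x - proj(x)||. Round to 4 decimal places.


Project each component onto [-5, 5].
clip(7.3535) = 5.0, clip(-8.3288) = -5.0, clip(-2.2901) = -2.2901
Projection = [5.0, -5.0, -2.2901]
Squared diffs: [5.539, 11.0809, 0.0]
Distance = sqrt(16.6199) = 4.0767


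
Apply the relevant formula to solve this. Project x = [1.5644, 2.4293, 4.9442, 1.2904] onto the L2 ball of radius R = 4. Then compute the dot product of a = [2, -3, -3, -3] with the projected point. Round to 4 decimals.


Step 1: Compute ||x|| (intermediates to 6 decimals).
||x|| = sqrt(1.5644^2 + 2.4293^2 + 4.9442^2 + 1.2904^2) = 5.870187
Step 2: Project.
Since ||x|| > R, scale = R/||x|| = 4/5.870187 = 0.681409, proj(x) = scale * x
proj(x) = [1.065996, 1.655347, 3.369022, 0.87929]
Step 3: Dot product.
a^T * proj(x) = 2*1.065996 - 3*1.655347 - 3*3.369022 - 3*0.87929 = -15.579


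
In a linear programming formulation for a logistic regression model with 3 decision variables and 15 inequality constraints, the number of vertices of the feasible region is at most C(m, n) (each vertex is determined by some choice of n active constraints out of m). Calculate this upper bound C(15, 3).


Each vertex corresponds to some choice of n active constraints out of m, so the number of vertices is at most C(m, n) = m! / (n!(m-n)!).
m = 15, n = 3
Numerator: 15 * 14 * 13
Denominator: 3! = 6
C(15, 3) = 455
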